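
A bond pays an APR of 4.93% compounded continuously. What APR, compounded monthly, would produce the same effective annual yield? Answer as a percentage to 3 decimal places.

4.940%

EAR under continuous compounding: e^0.0493 − 1 = 0.050535.
Solve (1 + r/12)^12 = 1.050535: r/12 = 1.050535^(1/12) − 1 = 0.004117, so r = 0.049401 = 4.940%.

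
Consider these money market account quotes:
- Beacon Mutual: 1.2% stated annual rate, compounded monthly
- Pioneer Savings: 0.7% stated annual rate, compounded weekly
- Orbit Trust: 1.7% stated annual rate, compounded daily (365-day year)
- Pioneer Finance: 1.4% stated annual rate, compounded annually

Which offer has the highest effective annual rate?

Beacon Mutual: (1 + 0.012/12)^12 − 1 = 1.207%
Pioneer Savings: (1 + 0.007/52)^52 − 1 = 0.702%
Orbit Trust: (1 + 0.017/365)^365 − 1 = 1.714%
Pioneer Finance: compounded annually, EAR = 1.400%
The highest effective annual rate is Orbit Trust at 1.714%.

Orbit Trust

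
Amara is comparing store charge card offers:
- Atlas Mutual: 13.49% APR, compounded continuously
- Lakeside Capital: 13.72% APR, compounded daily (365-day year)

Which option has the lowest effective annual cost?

Atlas Mutual

Atlas Mutual: e^0.1349 − 1 = 14.442%
Lakeside Capital: (1 + 0.1372/365)^365 − 1 = 14.703%
The lowest effective annual rate is Atlas Mutual at 14.442%.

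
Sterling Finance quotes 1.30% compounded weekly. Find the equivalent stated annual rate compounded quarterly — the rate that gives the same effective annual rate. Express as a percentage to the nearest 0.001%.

EAR = (1 + 0.0130/52)^52 − 1 = 0.013083.
Solve (1 + r/4)^4 = 1.013083: r/4 = 1.013083^(1/4) − 1 = 0.003255, so r = 0.013020 = 1.302%.

1.302%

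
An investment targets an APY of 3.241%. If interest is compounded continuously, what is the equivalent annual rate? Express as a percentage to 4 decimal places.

3.1896%

Continuous: nominal r satisfies e^r − 1 = 0.03241.
r = ln(1 + 0.03241) = ln(1.03241) = 0.031896 = 3.1896%.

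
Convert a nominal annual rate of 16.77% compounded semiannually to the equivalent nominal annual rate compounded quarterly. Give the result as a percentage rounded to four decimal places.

EAR = (1 + 0.1677/2)^2 − 1 = 0.174731.
Solve (1 + r/4)^4 = 1.174731: r/4 = 1.174731^(1/4) − 1 = 0.041081, so r = 0.164325 = 16.4325%.

16.4325%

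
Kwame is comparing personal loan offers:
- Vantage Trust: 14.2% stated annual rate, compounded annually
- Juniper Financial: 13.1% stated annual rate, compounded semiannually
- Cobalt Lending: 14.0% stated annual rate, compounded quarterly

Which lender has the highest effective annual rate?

Vantage Trust: compounded annually, EAR = 14.200%
Juniper Financial: (1 + 0.131/2)^2 − 1 = 13.529%
Cobalt Lending: (1 + 0.140/4)^4 − 1 = 14.752%
The highest effective annual rate is Cobalt Lending at 14.752%.

Cobalt Lending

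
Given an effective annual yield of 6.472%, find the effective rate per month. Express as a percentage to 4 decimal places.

0.5240%

The per-month rate i satisfies (1 + i)^12 = 1 + 0.06472.
i = 1.06472^(1/12) − 1 = 0.0052397 = 0.5240%.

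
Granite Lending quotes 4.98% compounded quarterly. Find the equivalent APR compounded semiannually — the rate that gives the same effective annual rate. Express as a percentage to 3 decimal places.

5.011%

EAR = (1 + 0.0498/4)^4 − 1 = 0.050738.
Solve (1 + r/2)^2 = 1.050738: r/2 = 1.050738^(1/2) − 1 = 0.025055, so r = 0.050110 = 5.011%.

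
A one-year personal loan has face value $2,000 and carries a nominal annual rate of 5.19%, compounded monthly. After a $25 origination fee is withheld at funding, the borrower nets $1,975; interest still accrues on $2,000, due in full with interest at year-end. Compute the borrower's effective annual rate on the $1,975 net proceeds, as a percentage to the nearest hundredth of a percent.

Amount owed after one year: 2,000 × (1 + 0.0519/12)^12 = 2,000 × 1.053153 = $2,106.31.
Effective rate on net proceeds: 2,106.31 / 1,975 − 1 = 0.066484 = 6.65%.

6.65%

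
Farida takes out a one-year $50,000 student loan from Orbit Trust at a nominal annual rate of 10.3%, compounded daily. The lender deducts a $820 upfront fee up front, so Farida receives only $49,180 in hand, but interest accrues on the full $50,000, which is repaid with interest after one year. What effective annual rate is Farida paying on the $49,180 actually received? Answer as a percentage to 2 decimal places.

12.70%

Amount owed after one year: 50,000 × (1 + 0.103/365)^365 = 50,000 × 1.108475 = $55,423.77.
Effective rate on net proceeds: 55,423.77 / 49,180 − 1 = 0.126957 = 12.70%.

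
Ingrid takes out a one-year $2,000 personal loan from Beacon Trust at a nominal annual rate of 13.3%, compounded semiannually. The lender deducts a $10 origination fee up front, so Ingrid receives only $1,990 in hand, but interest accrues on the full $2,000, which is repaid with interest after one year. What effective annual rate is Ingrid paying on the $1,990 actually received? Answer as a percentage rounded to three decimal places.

Amount owed after one year: 2,000 × (1 + 0.133/2)^2 = 2,000 × 1.137422 = $2,274.84.
Effective rate on net proceeds: 2,274.84 / 1,990 − 1 = 0.143138 = 14.314%.

14.314%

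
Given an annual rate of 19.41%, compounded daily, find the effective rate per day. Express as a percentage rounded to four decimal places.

With a nominal annual rate compounded daily, the periodic rate is the nominal rate divided by 365.
i = 0.1941 / 365 = 0.0005318 = 0.0532%.

0.0532%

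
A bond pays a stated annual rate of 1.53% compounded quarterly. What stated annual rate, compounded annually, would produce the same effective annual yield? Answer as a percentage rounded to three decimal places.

1.539%

EAR = (1 + 0.0153/4)^4 − 1 = 0.015388.
Compounded annually, the equivalent nominal rate is the EAR itself: 1.539%.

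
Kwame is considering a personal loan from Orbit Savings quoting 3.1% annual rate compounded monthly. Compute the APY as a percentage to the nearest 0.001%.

EAR = (1 + 0.031/12)^12 − 1.
= (1 + 0.002583)^12 − 1 = 1.031444 − 1 = 3.144%.

3.144%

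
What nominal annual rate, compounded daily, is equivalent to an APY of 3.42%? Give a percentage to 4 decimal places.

(1 + r/365)^365 − 1 = 0.0342, so 1 + r/365 = 1.0342^(1/365).
r/365 = 0.000092, so r = 0.033630 = 3.3630%.

3.3630%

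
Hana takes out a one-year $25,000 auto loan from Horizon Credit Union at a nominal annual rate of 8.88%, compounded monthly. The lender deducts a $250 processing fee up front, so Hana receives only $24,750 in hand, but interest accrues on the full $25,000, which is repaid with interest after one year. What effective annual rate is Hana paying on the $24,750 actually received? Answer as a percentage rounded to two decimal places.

10.35%

Amount owed after one year: 25,000 × (1 + 0.0888/12)^12 = 25,000 × 1.092505 = $27,312.62.
Effective rate on net proceeds: 27,312.62 / 24,750 − 1 = 0.103540 = 10.35%.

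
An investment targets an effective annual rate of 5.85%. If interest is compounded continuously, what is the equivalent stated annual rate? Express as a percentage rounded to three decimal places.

Continuous: nominal r satisfies e^r − 1 = 0.0585.
r = ln(1 + 0.0585) = ln(1.0585) = 0.056853 = 5.685%.

5.685%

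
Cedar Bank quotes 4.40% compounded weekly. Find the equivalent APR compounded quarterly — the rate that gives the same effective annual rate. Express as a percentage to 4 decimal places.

4.4224%

EAR = (1 + 0.0440/52)^52 − 1 = 0.044963.
Solve (1 + r/4)^4 = 1.044963: r/4 = 1.044963^(1/4) − 1 = 0.011056, so r = 0.044224 = 4.4224%.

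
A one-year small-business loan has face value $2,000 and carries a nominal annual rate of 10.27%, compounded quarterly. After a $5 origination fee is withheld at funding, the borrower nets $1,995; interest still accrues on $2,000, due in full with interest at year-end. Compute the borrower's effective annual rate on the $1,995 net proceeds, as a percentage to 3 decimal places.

Amount owed after one year: 2,000 × (1 + 0.1027/4)^4 = 2,000 × 1.106723 = $2,213.45.
Effective rate on net proceeds: 2,213.45 / 1,995 − 1 = 0.109497 = 10.950%.

10.950%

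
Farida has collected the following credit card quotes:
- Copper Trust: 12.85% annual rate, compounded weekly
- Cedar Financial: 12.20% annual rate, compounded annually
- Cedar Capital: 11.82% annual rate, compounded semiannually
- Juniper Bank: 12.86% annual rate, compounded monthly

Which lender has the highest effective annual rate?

Copper Trust: (1 + 0.1285/52)^52 − 1 = 13.694%
Cedar Financial: compounded annually, EAR = 12.200%
Cedar Capital: (1 + 0.1182/2)^2 − 1 = 12.169%
Juniper Bank: (1 + 0.1286/12)^12 − 1 = 13.646%
The highest effective annual rate is Copper Trust at 13.694%.

Copper Trust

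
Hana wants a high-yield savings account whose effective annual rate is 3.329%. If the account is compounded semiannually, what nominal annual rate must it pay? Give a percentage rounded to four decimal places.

(1 + r/2)^2 − 1 = 0.03329, so 1 + r/2 = 1.03329^(1/2).
r/2 = 0.016509, so r = 0.033017 = 3.3017%.

3.3017%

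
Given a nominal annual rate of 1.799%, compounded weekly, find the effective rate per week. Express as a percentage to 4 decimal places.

0.0346%

With a nominal annual rate compounded weekly, the periodic rate is the nominal rate divided by 52.
i = 0.01799 / 52 = 0.0003460 = 0.0346%.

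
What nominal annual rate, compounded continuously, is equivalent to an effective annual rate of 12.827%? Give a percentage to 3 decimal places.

Continuous: nominal r satisfies e^r − 1 = 0.12827.
r = ln(1 + 0.12827) = ln(1.12827) = 0.120685 = 12.069%.

12.069%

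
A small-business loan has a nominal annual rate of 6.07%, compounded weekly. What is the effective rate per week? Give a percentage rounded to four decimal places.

With a nominal annual rate compounded weekly, the periodic rate is the nominal rate divided by 52.
i = 0.0607 / 52 = 0.0011673 = 0.1167%.

0.1167%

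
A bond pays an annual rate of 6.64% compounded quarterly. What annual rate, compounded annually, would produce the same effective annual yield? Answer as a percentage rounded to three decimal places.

6.807%

EAR = (1 + 0.0664/4)^4 − 1 = 0.068072.
Compounded annually, the equivalent nominal rate is the EAR itself: 6.807%.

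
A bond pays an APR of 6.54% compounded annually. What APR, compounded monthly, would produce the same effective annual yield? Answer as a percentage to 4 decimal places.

6.3518%

Compounded annually, EAR = nominal = 0.065400.
Solve (1 + r/12)^12 = 1.065400: r/12 = 1.065400^(1/12) − 1 = 0.005293, so r = 0.063518 = 6.3518%.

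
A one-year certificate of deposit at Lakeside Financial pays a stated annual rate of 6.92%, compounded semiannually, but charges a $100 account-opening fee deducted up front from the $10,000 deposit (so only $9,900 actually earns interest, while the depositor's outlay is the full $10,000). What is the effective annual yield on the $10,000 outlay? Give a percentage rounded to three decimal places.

5.969%

Value after one year: 9,900 × (1 + 0.0692/2)^2 = 9,900 × 1.070397 = $10,596.93.
Effective yield on the $10,000 outlay: 10,596.93 / 10,000 − 1 = 0.059693 = 5.969%.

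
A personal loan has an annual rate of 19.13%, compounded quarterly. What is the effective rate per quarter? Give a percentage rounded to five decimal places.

With a nominal annual rate compounded quarterly, the periodic rate is the nominal rate divided by 4.
i = 0.1913 / 4 = 0.0478250 = 4.78250%.

4.78250%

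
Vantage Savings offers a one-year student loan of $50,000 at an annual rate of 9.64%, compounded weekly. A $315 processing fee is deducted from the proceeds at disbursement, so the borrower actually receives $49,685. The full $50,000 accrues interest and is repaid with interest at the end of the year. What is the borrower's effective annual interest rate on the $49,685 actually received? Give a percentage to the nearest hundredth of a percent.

10.81%

Amount owed after one year: 50,000 × (1 + 0.0964/52)^52 = 50,000 × 1.101101 = $55,055.06.
Effective rate on net proceeds: 55,055.06 / 49,685 − 1 = 0.108082 = 10.81%.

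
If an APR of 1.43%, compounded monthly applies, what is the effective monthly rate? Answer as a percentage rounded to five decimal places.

With a nominal annual rate compounded monthly, the periodic rate is the nominal rate divided by 12.
i = 0.0143 / 12 = 0.0011917 = 0.11917%.

0.11917%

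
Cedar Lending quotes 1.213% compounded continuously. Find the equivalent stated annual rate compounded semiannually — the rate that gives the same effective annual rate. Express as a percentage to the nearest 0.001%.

EAR under continuous compounding: e^0.01213 − 1 = 0.012204.
Solve (1 + r/2)^2 = 1.012204: r/2 = 1.012204^(1/2) − 1 = 0.006083, so r = 0.012167 = 1.217%.

1.217%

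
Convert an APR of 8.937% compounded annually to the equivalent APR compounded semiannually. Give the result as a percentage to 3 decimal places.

8.746%

Compounded annually, EAR = nominal = 0.089370.
Solve (1 + r/2)^2 = 1.089370: r/2 = 1.089370^(1/2) − 1 = 0.043729, so r = 0.087458 = 8.746%.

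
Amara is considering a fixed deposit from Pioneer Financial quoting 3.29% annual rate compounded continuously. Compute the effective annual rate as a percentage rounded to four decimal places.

3.3447%

With continuous compounding, EAR = e^0.0329 − 1.
e^0.0329 = 1.033447, so EAR = 0.033447 = 3.3447%.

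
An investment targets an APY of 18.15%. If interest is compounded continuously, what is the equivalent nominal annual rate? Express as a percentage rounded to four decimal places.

Continuous: nominal r satisfies e^r − 1 = 0.1815.
r = ln(1 + 0.1815) = ln(1.1815) = 0.166785 = 16.6785%.

16.6785%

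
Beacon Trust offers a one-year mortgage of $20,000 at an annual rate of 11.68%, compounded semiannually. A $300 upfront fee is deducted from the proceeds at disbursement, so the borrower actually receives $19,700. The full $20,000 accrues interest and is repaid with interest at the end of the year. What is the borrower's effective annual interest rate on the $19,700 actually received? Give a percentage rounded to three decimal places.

13.727%

Amount owed after one year: 20,000 × (1 + 0.1168/2)^2 = 20,000 × 1.120211 = $22,404.21.
Effective rate on net proceeds: 22,404.21 / 19,700 − 1 = 0.137270 = 13.727%.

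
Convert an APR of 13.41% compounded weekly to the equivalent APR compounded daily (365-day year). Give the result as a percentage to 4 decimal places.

13.3952%

EAR = (1 + 0.1341/52)^52 − 1 = 0.143310.
Solve (1 + r/365)^365 = 1.143310: r/365 = 1.143310^(1/365) − 1 = 0.000367, so r = 0.133952 = 13.3952%.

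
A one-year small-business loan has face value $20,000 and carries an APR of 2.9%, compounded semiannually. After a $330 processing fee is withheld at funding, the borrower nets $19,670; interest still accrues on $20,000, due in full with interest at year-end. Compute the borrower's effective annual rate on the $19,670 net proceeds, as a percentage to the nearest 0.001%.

Amount owed after one year: 20,000 × (1 + 0.029/2)^2 = 20,000 × 1.029210 = $20,584.20.
Effective rate on net proceeds: 20,584.20 / 19,670 − 1 = 0.046477 = 4.648%.

4.648%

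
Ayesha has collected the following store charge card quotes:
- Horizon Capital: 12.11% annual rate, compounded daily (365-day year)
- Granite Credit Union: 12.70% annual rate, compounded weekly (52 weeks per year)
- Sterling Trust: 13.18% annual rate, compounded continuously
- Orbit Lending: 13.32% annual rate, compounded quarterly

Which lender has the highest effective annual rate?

Horizon Capital: (1 + 0.1211/365)^365 − 1 = 12.872%
Granite Credit Union: (1 + 0.1270/52)^52 − 1 = 13.524%
Sterling Trust: e^0.1318 − 1 = 14.088%
Orbit Lending: (1 + 0.1332/4)^4 − 1 = 14.000%
The highest effective annual rate is Sterling Trust at 14.088%.

Sterling Trust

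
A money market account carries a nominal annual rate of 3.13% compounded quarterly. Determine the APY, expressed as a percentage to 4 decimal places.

EAR = (1 + 0.0313/4)^4 − 1.
= 1.031669 − 1 = 3.1669%.

3.1669%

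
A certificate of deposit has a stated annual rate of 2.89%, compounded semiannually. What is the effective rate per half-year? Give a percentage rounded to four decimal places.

With a nominal annual rate compounded semiannually, the periodic rate is the nominal rate divided by 2.
i = 0.0289 / 2 = 0.0144500 = 1.4450%.

1.4450%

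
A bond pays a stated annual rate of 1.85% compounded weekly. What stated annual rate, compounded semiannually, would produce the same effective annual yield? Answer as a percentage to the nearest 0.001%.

EAR = (1 + 0.0185/52)^52 − 1 = 0.018669.
Solve (1 + r/2)^2 = 1.018669: r/2 = 1.018669^(1/2) − 1 = 0.009291, so r = 0.018583 = 1.858%.

1.858%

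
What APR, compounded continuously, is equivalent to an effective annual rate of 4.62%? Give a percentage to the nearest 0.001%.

Continuous: nominal r satisfies e^r − 1 = 0.0462.
r = ln(1 + 0.0462) = ln(1.0462) = 0.045165 = 4.516%.

4.516%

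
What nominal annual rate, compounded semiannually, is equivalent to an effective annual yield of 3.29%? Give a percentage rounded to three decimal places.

3.263%

(1 + r/2)^2 − 1 = 0.0329, so 1 + r/2 = 1.0329^(1/2).
r/2 = 0.016317, so r = 0.032634 = 3.263%.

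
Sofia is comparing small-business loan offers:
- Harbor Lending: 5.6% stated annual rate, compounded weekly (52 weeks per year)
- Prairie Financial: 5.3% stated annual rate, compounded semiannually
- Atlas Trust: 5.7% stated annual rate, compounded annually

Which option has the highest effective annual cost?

Harbor Lending: (1 + 0.056/52)^52 − 1 = 5.757%
Prairie Financial: (1 + 0.053/2)^2 − 1 = 5.370%
Atlas Trust: compounded annually, EAR = 5.700%
The highest effective annual rate is Harbor Lending at 5.757%.

Harbor Lending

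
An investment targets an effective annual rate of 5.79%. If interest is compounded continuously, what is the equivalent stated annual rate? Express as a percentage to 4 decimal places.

5.6286%

Continuous: nominal r satisfies e^r − 1 = 0.0579.
r = ln(1 + 0.0579) = ln(1.0579) = 0.056286 = 5.6286%.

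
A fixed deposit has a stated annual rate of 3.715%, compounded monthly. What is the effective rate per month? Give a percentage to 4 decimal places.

With a nominal annual rate compounded monthly, the periodic rate is the nominal rate divided by 12.
i = 0.03715 / 12 = 0.0030958 = 0.3096%.

0.3096%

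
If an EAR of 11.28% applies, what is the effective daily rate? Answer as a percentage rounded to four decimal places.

0.0293%

The per-day rate i satisfies (1 + i)^365 = 1 + 0.1128.
i = 1.1128^(1/365) − 1 = 0.0002929 = 0.0293%.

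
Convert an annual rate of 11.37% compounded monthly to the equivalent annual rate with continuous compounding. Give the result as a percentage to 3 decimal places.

11.316%

EAR = (1 + 0.1137/12)^12 − 1 = 0.119816.
Equivalent continuous rate: r = ln(1 + 0.119816) = 0.113165 = 11.316%.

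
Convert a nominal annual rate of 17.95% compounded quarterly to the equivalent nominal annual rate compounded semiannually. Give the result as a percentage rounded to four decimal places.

18.3528%

EAR = (1 + 0.1795/4)^4 − 1 = 0.191948.
Solve (1 + r/2)^2 = 1.191948: r/2 = 1.191948^(1/2) − 1 = 0.091764, so r = 0.183528 = 18.3528%.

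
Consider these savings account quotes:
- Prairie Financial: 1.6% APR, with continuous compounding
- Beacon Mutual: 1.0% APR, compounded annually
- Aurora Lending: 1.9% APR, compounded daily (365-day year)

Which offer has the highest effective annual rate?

Prairie Financial: e^0.016 − 1 = 1.613%
Beacon Mutual: compounded annually, EAR = 1.000%
Aurora Lending: (1 + 0.019/365)^365 − 1 = 1.918%
The highest effective annual rate is Aurora Lending at 1.918%.

Aurora Lending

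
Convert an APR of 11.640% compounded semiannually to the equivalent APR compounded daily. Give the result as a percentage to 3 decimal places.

11.316%

EAR = (1 + 0.11640/2)^2 − 1 = 0.119787.
Solve (1 + r/365)^365 = 1.119787: r/365 = 1.119787^(1/365) − 1 = 0.000310, so r = 0.113156 = 11.316%.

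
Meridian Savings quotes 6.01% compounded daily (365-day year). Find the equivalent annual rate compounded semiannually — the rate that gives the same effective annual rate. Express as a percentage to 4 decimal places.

EAR = (1 + 0.0601/365)^365 − 1 = 0.061937.
Solve (1 + r/2)^2 = 1.061937: r/2 = 1.061937^(1/2) − 1 = 0.030504, so r = 0.061007 = 6.1007%.

6.1007%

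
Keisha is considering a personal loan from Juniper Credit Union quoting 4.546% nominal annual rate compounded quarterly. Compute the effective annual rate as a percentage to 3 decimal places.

EAR = (1 + 0.04546/4)^4 − 1.
= (1 + 0.011365)^4 − 1 = 1.046241 − 1 = 4.624%.

4.624%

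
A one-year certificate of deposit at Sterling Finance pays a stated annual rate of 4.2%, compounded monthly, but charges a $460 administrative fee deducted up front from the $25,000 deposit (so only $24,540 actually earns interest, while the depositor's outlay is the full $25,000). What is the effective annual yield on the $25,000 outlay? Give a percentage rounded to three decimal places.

Value after one year: 24,540 × (1 + 0.042/12)^12 = 24,540 × 1.042818 = $25,590.75.
Effective yield on the $25,000 outlay: 25,590.75 / 25,000 − 1 = 0.023630 = 2.363%.

2.363%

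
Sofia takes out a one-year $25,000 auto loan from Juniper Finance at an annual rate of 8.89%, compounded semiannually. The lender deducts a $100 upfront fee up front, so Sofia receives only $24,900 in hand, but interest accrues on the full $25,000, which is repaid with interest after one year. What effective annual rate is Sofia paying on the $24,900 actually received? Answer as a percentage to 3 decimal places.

Amount owed after one year: 25,000 × (1 + 0.0889/2)^2 = 25,000 × 1.090876 = $27,271.90.
Effective rate on net proceeds: 27,271.90 / 24,900 − 1 = 0.095257 = 9.526%.

9.526%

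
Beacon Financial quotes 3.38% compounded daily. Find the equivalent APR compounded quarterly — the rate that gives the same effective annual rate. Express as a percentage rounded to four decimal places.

3.3942%

EAR = (1 + 0.0338/365)^365 − 1 = 0.034376.
Solve (1 + r/4)^4 = 1.034376: r/4 = 1.034376^(1/4) − 1 = 0.008485, so r = 0.033942 = 3.3942%.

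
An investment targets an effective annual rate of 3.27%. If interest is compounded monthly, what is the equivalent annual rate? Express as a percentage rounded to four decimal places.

3.2220%

(1 + r/12)^12 − 1 = 0.0327, so 1 + r/12 = 1.0327^(1/12).
r/12 = 0.002685, so r = 0.032220 = 3.2220%.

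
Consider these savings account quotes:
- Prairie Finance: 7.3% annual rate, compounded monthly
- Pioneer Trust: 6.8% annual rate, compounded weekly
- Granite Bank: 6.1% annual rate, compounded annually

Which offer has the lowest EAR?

Granite Bank

Prairie Finance: (1 + 0.073/12)^12 − 1 = 7.549%
Pioneer Trust: (1 + 0.068/52)^52 − 1 = 7.032%
Granite Bank: compounded annually, EAR = 6.100%
The lowest effective annual rate is Granite Bank at 6.100%.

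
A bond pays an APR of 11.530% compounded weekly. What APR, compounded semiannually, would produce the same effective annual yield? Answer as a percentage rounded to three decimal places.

EAR = (1 + 0.11530/52)^52 − 1 = 0.122067.
Solve (1 + r/2)^2 = 1.122067: r/2 = 1.122067^(1/2) − 1 = 0.059277, so r = 0.118553 = 11.855%.

11.855%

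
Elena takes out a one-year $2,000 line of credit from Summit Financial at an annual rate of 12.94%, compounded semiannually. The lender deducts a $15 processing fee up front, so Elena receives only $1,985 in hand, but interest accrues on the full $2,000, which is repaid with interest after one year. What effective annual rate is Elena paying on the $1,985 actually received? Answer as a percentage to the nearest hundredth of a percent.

14.22%

Amount owed after one year: 2,000 × (1 + 0.1294/2)^2 = 2,000 × 1.133586 = $2,267.17.
Effective rate on net proceeds: 2,267.17 / 1,985 − 1 = 0.142152 = 14.22%.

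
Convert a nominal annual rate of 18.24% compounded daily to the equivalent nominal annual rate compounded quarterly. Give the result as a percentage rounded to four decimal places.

18.6575%

EAR = (1 + 0.1824/365)^365 − 1 = 0.200039.
Solve (1 + r/4)^4 = 1.200039: r/4 = 1.200039^(1/4) − 1 = 0.046644, so r = 0.186575 = 18.6575%.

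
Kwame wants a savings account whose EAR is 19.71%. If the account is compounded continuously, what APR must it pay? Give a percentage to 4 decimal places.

Continuous: nominal r satisfies e^r − 1 = 0.1971.
r = ln(1 + 0.1971) = ln(1.1971) = 0.179902 = 17.9902%.

17.9902%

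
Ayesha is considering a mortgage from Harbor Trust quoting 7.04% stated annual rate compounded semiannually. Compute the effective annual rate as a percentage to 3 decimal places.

EAR = (1 + 0.0704/2)^2 − 1.
= 1.071639 − 1 = 7.164%.

7.164%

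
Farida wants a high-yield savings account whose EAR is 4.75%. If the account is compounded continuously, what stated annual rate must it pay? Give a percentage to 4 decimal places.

4.6406%

Continuous: nominal r satisfies e^r − 1 = 0.0475.
r = ln(1 + 0.0475) = ln(1.0475) = 0.046406 = 4.6406%.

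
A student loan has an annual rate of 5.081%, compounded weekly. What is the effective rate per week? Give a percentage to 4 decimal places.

0.0977%

With a nominal annual rate compounded weekly, the periodic rate is the nominal rate divided by 52.
i = 0.05081 / 52 = 0.0009771 = 0.0977%.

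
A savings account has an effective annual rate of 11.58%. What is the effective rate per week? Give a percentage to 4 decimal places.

0.2109%

The per-week rate i satisfies (1 + i)^52 = 1 + 0.1158.
i = 1.1158^(1/52) − 1 = 0.0021094 = 0.2109%.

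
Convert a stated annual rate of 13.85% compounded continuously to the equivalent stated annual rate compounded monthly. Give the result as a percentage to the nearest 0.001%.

13.930%

EAR under continuous compounding: e^0.1385 − 1 = 0.148550.
Solve (1 + r/12)^12 = 1.148550: r/12 = 1.148550^(1/12) − 1 = 0.011609, so r = 0.139302 = 13.930%.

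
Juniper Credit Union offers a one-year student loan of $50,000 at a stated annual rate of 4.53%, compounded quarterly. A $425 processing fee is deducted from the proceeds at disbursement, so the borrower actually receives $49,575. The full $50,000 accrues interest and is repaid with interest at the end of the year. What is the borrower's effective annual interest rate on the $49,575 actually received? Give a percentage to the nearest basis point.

Amount owed after one year: 50,000 × (1 + 0.0453/4)^4 = 50,000 × 1.046075 = $52,303.77.
Effective rate on net proceeds: 52,303.77 / 49,575 − 1 = 0.055043 = 5.50%.

5.50%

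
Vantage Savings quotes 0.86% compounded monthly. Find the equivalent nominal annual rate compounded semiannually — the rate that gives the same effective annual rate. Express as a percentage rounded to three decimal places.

EAR = (1 + 0.0086/12)^12 − 1 = 0.008634.
Solve (1 + r/2)^2 = 1.008634: r/2 = 1.008634^(1/2) − 1 = 0.004308, so r = 0.008615 = 0.862%.

0.862%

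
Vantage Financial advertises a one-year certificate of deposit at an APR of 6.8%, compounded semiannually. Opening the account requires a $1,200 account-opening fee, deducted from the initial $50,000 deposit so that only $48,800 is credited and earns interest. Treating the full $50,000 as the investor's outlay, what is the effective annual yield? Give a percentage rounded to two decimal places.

4.35%

Value after one year: 48,800 × (1 + 0.068/2)^2 = 48,800 × 1.069156 = $52,174.81.
Effective yield on the $50,000 outlay: 52,174.81 / 50,000 − 1 = 0.043496 = 4.35%.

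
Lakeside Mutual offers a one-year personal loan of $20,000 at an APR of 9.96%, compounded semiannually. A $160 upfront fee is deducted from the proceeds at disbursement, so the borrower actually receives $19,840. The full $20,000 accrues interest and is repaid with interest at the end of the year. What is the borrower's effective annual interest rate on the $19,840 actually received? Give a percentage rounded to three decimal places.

11.097%

Amount owed after one year: 20,000 × (1 + 0.0996/2)^2 = 20,000 × 1.102080 = $22,041.60.
Effective rate on net proceeds: 22,041.60 / 19,840 − 1 = 0.110968 = 11.097%.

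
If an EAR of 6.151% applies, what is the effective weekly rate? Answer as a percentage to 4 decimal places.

The per-week rate i satisfies (1 + i)^52 = 1 + 0.06151.
i = 1.06151^(1/52) − 1 = 0.0011486 = 0.1149%.

0.1149%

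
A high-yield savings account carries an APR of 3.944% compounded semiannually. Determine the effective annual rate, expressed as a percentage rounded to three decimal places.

EAR = (1 + 0.03944/2)^2 − 1.
= (1 + 0.019720)^2 − 1 = 1.039829 − 1 = 3.983%.

3.983%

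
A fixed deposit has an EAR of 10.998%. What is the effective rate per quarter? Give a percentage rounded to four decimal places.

2.6429%

The per-quarter rate i satisfies (1 + i)^4 = 1 + 0.10998.
i = 1.10998^(1/4) − 1 = 0.0264287 = 2.6429%.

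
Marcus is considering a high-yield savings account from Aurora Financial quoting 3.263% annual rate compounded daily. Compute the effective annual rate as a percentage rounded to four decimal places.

3.3167%

EAR = (1 + 0.03263/365)^365 − 1.
= (1 + 0.000089)^365 − 1 = 1.033167 − 1 = 3.3167%.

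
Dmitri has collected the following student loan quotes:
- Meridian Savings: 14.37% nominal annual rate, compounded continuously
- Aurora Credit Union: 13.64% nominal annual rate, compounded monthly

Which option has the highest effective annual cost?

Meridian Savings: e^0.1437 − 1 = 15.454%
Aurora Credit Union: (1 + 0.1364/12)^12 − 1 = 14.526%
The highest effective annual rate is Meridian Savings at 15.454%.

Meridian Savings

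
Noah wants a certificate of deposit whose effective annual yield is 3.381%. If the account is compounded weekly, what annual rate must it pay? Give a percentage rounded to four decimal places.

(1 + r/52)^52 − 1 = 0.03381, so 1 + r/52 = 1.03381^(1/52).
r/52 = 0.000640, so r = 0.033262 = 3.3262%.

3.3262%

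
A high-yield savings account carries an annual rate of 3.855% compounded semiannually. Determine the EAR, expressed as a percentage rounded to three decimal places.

EAR = (1 + 0.03855/2)^2 − 1.
= 1.038922 − 1 = 3.892%.

3.892%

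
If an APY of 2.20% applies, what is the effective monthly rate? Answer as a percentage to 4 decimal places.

The per-month rate i satisfies (1 + i)^12 = 1 + 0.0220.
i = 1.0220^(1/12) − 1 = 0.0018151 = 0.1815%.

0.1815%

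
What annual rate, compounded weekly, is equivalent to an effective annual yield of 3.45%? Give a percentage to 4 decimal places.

3.3929%

(1 + r/52)^52 − 1 = 0.0345, so 1 + r/52 = 1.0345^(1/52).
r/52 = 0.000652, so r = 0.033929 = 3.3929%.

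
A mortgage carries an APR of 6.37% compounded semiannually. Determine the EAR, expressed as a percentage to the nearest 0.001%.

EAR = (1 + 0.0637/2)^2 − 1.
= (1 + 0.031850)^2 − 1 = 1.064714 − 1 = 6.471%.

6.471%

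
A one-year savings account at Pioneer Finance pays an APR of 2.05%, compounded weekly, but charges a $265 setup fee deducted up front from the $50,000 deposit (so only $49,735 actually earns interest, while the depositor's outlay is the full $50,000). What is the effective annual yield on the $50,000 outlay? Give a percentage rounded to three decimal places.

1.530%

Value after one year: 49,735 × (1 + 0.0205/52)^52 = 49,735 × 1.020707 = $50,764.88.
Effective yield on the $50,000 outlay: 50,764.88 / 50,000 − 1 = 0.015298 = 1.530%.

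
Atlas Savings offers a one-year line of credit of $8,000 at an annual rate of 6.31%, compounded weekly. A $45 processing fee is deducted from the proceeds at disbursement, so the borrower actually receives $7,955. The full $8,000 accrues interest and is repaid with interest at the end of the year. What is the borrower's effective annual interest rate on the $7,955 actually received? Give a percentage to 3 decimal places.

Amount owed after one year: 8,000 × (1 + 0.0631/52)^52 = 8,000 × 1.065093 = $8,520.74.
Effective rate on net proceeds: 8,520.74 / 7,955 − 1 = 0.071118 = 7.112%.

7.112%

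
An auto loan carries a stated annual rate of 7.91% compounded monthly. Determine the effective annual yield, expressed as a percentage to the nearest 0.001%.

8.203%

EAR = (1 + 0.0791/12)^12 − 1.
= (1 + 0.006592)^12 − 1 = 1.082032 − 1 = 8.203%.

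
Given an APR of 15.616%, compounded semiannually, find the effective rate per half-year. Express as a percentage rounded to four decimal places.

With a nominal annual rate compounded semiannually, the periodic rate is the nominal rate divided by 2.
i = 0.15616 / 2 = 0.0780800 = 7.8080%.

7.8080%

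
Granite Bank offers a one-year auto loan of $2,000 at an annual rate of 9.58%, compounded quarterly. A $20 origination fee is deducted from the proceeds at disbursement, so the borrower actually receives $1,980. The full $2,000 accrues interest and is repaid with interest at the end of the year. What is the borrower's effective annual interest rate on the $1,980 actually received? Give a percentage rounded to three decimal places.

11.040%

Amount owed after one year: 2,000 × (1 + 0.0958/4)^4 = 2,000 × 1.099297 = $2,198.59.
Effective rate on net proceeds: 2,198.59 / 1,980 − 1 = 0.110401 = 11.040%.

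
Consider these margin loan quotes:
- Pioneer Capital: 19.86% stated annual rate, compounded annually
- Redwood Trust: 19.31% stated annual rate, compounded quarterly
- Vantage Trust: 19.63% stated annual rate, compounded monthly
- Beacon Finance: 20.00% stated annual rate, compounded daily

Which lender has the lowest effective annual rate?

Pioneer Capital: compounded annually, EAR = 19.860%
Redwood Trust: (1 + 0.1931/4)^4 − 1 = 20.754%
Vantage Trust: (1 + 0.1963/12)^12 − 1 = 21.496%
Beacon Finance: (1 + 0.2000/365)^365 − 1 = 22.134%
The lowest effective annual rate is Pioneer Capital at 19.860%.

Pioneer Capital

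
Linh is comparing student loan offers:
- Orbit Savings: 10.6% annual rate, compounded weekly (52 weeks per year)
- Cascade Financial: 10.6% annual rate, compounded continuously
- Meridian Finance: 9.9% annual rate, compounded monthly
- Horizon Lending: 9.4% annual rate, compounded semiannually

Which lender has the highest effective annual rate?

Cascade Financial

Orbit Savings: (1 + 0.106/52)^52 − 1 = 11.170%
Cascade Financial: e^0.106 − 1 = 11.182%
Meridian Finance: (1 + 0.099/12)^12 − 1 = 10.362%
Horizon Lending: (1 + 0.094/2)^2 − 1 = 9.621%
The highest effective annual rate is Cascade Financial at 11.182%.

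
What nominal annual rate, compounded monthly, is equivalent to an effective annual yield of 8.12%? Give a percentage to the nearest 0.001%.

7.833%

(1 + r/12)^12 − 1 = 0.0812, so 1 + r/12 = 1.0812^(1/12).
r/12 = 0.006527, so r = 0.078326 = 7.833%.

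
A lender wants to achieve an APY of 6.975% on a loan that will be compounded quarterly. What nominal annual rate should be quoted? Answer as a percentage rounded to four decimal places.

6.7996%

(1 + r/4)^4 − 1 = 0.06975, so 1 + r/4 = 1.06975^(1/4).
r/4 = 0.016999, so r = 0.067996 = 6.7996%.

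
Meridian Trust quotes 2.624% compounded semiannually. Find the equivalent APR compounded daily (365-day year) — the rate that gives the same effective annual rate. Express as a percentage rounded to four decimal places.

EAR = (1 + 0.02624/2)^2 − 1 = 0.026412.
Solve (1 + r/365)^365 = 1.026412: r/365 = 1.026412^(1/365) − 1 = 0.000071, so r = 0.026070 = 2.6070%.

2.6070%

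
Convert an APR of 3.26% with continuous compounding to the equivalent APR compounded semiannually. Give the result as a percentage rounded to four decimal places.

3.2867%

EAR under continuous compounding: e^0.0326 − 1 = 0.033137.
Solve (1 + r/2)^2 = 1.033137: r/2 = 1.033137^(1/2) − 1 = 0.016434, so r = 0.032867 = 3.2867%.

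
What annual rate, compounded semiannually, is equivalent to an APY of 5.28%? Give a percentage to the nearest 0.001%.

(1 + r/2)^2 − 1 = 0.0528, so 1 + r/2 = 1.0528^(1/2).
r/2 = 0.026060, so r = 0.052121 = 5.212%.

5.212%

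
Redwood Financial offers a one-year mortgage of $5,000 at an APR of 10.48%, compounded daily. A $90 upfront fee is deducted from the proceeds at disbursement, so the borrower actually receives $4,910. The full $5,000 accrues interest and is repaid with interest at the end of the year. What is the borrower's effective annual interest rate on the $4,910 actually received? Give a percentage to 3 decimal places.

Amount owed after one year: 5,000 × (1 + 0.1048/365)^365 = 5,000 × 1.110472 = $5,552.36.
Effective rate on net proceeds: 5,552.36 / 4,910 − 1 = 0.130827 = 13.083%.

13.083%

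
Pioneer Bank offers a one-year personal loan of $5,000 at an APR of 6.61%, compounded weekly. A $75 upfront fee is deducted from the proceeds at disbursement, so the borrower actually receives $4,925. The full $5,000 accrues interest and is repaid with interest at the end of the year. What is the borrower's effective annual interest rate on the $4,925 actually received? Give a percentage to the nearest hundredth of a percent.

8.46%

Amount owed after one year: 5,000 × (1 + 0.0661/52)^52 = 5,000 × 1.068289 = $5,341.44.
Effective rate on net proceeds: 5,341.44 / 4,925 − 1 = 0.084557 = 8.46%.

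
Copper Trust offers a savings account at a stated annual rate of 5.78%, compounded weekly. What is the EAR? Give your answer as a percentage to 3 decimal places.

EAR = (1 + 0.0578/52)^52 − 1.
= (1 + 0.001112)^52 − 1 = 1.059469 − 1 = 5.947%.

5.947%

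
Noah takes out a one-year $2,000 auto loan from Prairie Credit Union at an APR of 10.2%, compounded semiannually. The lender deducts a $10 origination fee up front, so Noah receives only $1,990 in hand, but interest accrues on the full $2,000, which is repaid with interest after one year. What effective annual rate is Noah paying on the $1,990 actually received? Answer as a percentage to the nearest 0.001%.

Amount owed after one year: 2,000 × (1 + 0.102/2)^2 = 2,000 × 1.104601 = $2,209.20.
Effective rate on net proceeds: 2,209.20 / 1,990 − 1 = 0.110152 = 11.015%.

11.015%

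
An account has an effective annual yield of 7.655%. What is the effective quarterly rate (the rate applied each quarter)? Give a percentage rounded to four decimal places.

The per-quarter rate i satisfies (1 + i)^4 = 1 + 0.07655.
i = 1.07655^(1/4) − 1 = 0.0186114 = 1.8611%.

1.8611%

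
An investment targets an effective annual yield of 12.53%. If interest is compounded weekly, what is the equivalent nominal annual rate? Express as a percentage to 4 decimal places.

11.8184%

(1 + r/52)^52 − 1 = 0.1253, so 1 + r/52 = 1.1253^(1/52).
r/52 = 0.002273, so r = 0.118184 = 11.8184%.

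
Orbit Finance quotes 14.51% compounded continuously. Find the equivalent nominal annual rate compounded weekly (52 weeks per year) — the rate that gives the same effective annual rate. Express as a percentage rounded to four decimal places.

14.5303%

EAR under continuous compounding: e^0.1451 − 1 = 0.156155.
Solve (1 + r/52)^52 = 1.156155: r/52 = 1.156155^(1/52) − 1 = 0.002794, so r = 0.145303 = 14.5303%.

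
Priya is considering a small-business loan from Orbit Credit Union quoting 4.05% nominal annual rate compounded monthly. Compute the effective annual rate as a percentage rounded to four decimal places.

EAR = (1 + 0.0405/12)^12 − 1.
= (1 + 0.003375)^12 − 1 = 1.041260 − 1 = 4.1260%.

4.1260%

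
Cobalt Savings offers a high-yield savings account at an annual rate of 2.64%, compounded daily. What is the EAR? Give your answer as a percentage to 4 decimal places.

2.6751%

EAR = (1 + 0.0264/365)^365 − 1.
= 1.026751 − 1 = 2.6751%.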